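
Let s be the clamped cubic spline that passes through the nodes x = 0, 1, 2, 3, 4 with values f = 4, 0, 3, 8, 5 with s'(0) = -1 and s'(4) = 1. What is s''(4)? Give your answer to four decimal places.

With σ_i denoting the second derivative at x_i, h_i = 1, 1, 1, 1, and Δ_i = (y_(i+1) − y_i)/h_i = -4, 3, 5, -3:
  1·σ_0 + 4·σ_1 + 1·σ_2 = 6(Δ_1 - Δ_0) = 42
  1·σ_1 + 4·σ_2 + 1·σ_3 = 6(Δ_2 - Δ_1) = 12
  1·σ_2 + 4·σ_3 + 1·σ_4 = 6(Δ_3 - Δ_2) = -48
Clamped end conditions give two more equations: 2h_0·σ_0 + h_0·σ_1 = 6(Δ_0 - s'(0)) = -18 and h_3·σ_3 + 2h_3·σ_4 = 6(s'(4) - Δ_3) = 24.
Hence σ_0 = -439/28, σ_1 = 187/14, σ_2 = 17/4, σ_3 = -257/14, σ_4 = 593/28.

21.1786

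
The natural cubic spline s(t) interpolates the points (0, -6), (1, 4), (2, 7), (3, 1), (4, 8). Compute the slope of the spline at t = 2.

Write σ_i for s''(x_i). With h_i = 1, 1, 1, 1 and divided differences Δ_i = 10, 3, -6, 7, the continuity of s' gives the tridiagonal system
  1·σ_0 + 4·σ_1 + 1·σ_2 = 6(Δ_1 - Δ_0) = -42
  1·σ_1 + 4·σ_2 + 1·σ_3 = 6(Δ_2 - Δ_1) = -54
  1·σ_2 + 4·σ_3 + 1·σ_4 = 6(Δ_3 - Δ_2) = 78
Natural end conditions: σ_0 = σ_4 = 0.
Forward elimination and back-substitution give σ_0 = 0, σ_1 = -6, σ_2 = -18, σ_3 = 24, σ_4 = 0.
On [2, 3], s'(t) = b_2 + 2c_2·(t - 2) + 3d_2·(t - 2)² with b_2 = Δ_2 - h_2(2σ_2 + σ_3)/6 = -4, c_2 = σ_2/2 = -9, d_2 = (σ_3 - σ_2)/(6h_2) = 7. So s'(2) = -4.

-4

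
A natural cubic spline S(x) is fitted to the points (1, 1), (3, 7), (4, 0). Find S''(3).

Write M_i for S''(x_i). With h_i = 2, 1 and divided differences Δ_i = 3, -7, the continuity of S' gives the tridiagonal system
  2·M_0 + 6·M_1 + 1·M_2 = 6(Δ_1 - Δ_0) = -60
Natural end conditions: M_0 = M_2 = 0.
Solving the tridiagonal system: M_0 = 0, M_1 = -10, M_2 = 0.

-10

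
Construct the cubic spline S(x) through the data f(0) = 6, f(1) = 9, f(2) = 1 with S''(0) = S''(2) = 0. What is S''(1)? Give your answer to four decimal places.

Let M_i = S''(x_i). Step sizes h_i = 1, 1; slopes of the chords Δ_i = (y_(i+1) - y_i)/h_i = 3, -8.
  1·M_0 + 4·M_1 + 1·M_2 = 6(Δ_1 - Δ_0) = -66
Natural end conditions: M_0 = M_2 = 0.
Hence M_0 = 0, M_1 = -33/2, M_2 = 0.

-16.5000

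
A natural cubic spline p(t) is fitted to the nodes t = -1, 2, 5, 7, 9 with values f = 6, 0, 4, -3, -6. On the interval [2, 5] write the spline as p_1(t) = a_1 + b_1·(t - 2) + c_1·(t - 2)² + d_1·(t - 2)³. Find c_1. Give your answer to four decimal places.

1.3619

Write M_i for p''(x_i). With h_i = 3, 3, 2, 2 and divided differences Δ_i = -2, 4/3, -7/2, -3/2, the continuity of p' gives the tridiagonal system
  3·M_0 + 12·M_1 + 3·M_2 = 6(Δ_1 - Δ_0) = 20
  3·M_1 + 10·M_2 + 2·M_3 = 6(Δ_2 - Δ_1) = -29
  2·M_2 + 8·M_3 + 2·M_4 = 6(Δ_3 - Δ_2) = 12
Natural end conditions: M_0 = M_4 = 0.
Solving the tridiagonal system: M_0 = 0, M_1 = 286/105, M_2 = -148/35, M_3 = 179/70, M_4 = 0.
On [2, 5], with p_1(t) = a_1 + b_1·(t - 2) + c_1·(t - 2)² + d_1·(t - 2)³: c_1 = M_1/2 = 143/105, d_1 = (M_2 - M_1)/(6h_1) = -73/189, b_1 = Δ_1 - h_1(2M_1 + M_2)/6 = 76/105.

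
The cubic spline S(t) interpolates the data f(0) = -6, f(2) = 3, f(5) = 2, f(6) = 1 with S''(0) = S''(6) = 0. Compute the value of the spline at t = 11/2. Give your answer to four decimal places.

1.4586

Put m_i = S'' at the i-th knot. Here h = (2, 3, 1) and Δ = (9/2, -1/3, -1), so the interior equations h_(i-1)·m_(i-1) + 2(h_(i-1)+h_i)·m_i + h_i·m_(i+1) = 6(Δ_i − Δ_(i-1)) read
  2·m_0 + 10·m_1 + 3·m_2 = 6(Δ_1 - Δ_0) = -29
  3·m_1 + 8·m_2 + 1·m_3 = 6(Δ_2 - Δ_1) = -4
Natural end conditions: m_0 = m_3 = 0.
Forward elimination and back-substitution give m_0 = 0, m_1 = -220/71, m_2 = 47/71, m_3 = 0.
On [5, 6], S(t) = 2 - 260/213·(t - 5) + 47/142·(t - 5)² - 47/426·(t - 5)³.
With (t - 5) = 1/2: S(11/2) = 1657/1136.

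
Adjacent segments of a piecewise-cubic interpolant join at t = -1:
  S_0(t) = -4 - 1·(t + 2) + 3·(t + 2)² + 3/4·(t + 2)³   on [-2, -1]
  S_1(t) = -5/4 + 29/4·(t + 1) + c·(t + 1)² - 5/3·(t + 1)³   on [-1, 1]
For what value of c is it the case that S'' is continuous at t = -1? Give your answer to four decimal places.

S_0''(t) = 6 + 9/2·(t + 2), so S_0''(-1) = 21/2. On the right, S_1''(-1) = 2c, so c = 21/4.

5.2500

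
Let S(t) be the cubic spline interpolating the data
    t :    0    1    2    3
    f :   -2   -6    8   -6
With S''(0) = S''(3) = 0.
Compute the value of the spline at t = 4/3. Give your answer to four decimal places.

Put M_i = S'' at the i-th knot. Here h = (1, 1, 1) and Δ = (-4, 14, -14), so the interior equations h_(i-1)·M_(i-1) + 2(h_(i-1)+h_i)·M_i + h_i·M_(i+1) = 6(Δ_i − Δ_(i-1)) read
  1·M_0 + 4·M_1 + 1·M_2 = 6(Δ_1 - Δ_0) = 108
  1·M_1 + 4·M_2 + 1·M_3 = 6(Δ_2 - Δ_1) = -168
Natural end conditions: M_0 = M_3 = 0.
Solving the tridiagonal system: M_0 = 0, M_1 = 40, M_2 = -52, M_3 = 0.
On [1, 2], S(t) = -6 + 28/3·(t - 1) + 20·(t - 1)² - 46/3·(t - 1)³.
With (t - 1) = 1/3: S(4/3) = -100/81.

-1.2346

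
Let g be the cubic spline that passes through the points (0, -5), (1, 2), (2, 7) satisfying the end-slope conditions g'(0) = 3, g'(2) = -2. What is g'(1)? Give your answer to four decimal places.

8.7500

Let m_i = g''(x_i). Step sizes h_i = 1, 1; slopes of the chords Δ_i = (y_(i+1) - y_i)/h_i = 7, 5.
  1·m_0 + 4·m_1 + 1·m_2 = 6(Δ_1 - Δ_0) = -12
Clamped end conditions give two more equations: 2h_0·m_0 + h_0·m_1 = 6(Δ_0 - g'(0)) = 24 and h_1·m_1 + 2h_1·m_2 = 6(g'(2) - Δ_1) = -42.
Forward elimination and back-substitution give m_0 = 25/2, m_1 = -1, m_2 = -41/2.
On [1, 2], g'(x) = b_1 + 2c_1·(x - 1) + 3d_1·(x - 1)² with b_1 = Δ_1 - h_1(2m_1 + m_2)/6 = 35/4, c_1 = m_1/2 = -1/2, d_1 = (m_2 - m_1)/(6h_1) = -13/4. So g'(1) = 35/4.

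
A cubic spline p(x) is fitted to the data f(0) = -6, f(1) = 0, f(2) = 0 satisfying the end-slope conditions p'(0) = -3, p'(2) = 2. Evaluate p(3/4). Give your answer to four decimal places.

Put σ_i = p'' at the i-th knot. Here h = (1, 1) and Δ = (6, 0), so the interior equations h_(i-1)·σ_(i-1) + 2(h_(i-1)+h_i)·σ_i + h_i·σ_(i+1) = 6(Δ_i − Δ_(i-1)) read
  1·σ_0 + 4·σ_1 + 1·σ_2 = 6(Δ_1 - Δ_0) = -36
Clamped end conditions give two more equations: 2h_0·σ_0 + h_0·σ_1 = 6(Δ_0 - p'(0)) = 54 and h_1·σ_1 + 2h_1·σ_2 = 6(p'(2) - Δ_1) = 12.
Solving the tridiagonal system: σ_0 = 77/2, σ_1 = -23, σ_2 = 35/2.
On [0, 1], p(x) = -6 - 3·x + 77/4·x² - 41/4·x³.
With x = 3/4: p(3/4) = -447/256.

-1.7461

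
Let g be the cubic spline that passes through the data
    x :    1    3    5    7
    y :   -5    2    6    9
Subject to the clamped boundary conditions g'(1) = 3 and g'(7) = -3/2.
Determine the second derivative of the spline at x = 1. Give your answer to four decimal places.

With M_i denoting the second derivative at x_i, h_i = 2, 2, 2, and Δ_i = (y_(i+1) − y_i)/h_i = 7/2, 2, 3/2:
  2·M_0 + 8·M_1 + 2·M_2 = 6(Δ_1 - Δ_0) = -9
  2·M_1 + 8·M_2 + 2·M_3 = 6(Δ_2 - Δ_1) = -3
Clamped end conditions give two more equations: 2h_0·M_0 + h_0·M_1 = 6(Δ_0 - g'(1)) = 3 and h_2·M_2 + 2h_2·M_3 = 6(g'(7) - Δ_2) = -18.
Solving the tridiagonal system: M_0 = 17/10, M_1 = -19/10, M_2 = 7/5, M_3 = -26/5.

1.7000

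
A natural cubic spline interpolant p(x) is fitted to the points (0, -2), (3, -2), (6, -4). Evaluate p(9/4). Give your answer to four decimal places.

Let m_i = p''(x_i). Step sizes h_i = 3, 3; slopes of the chords Δ_i = (y_(i+1) - y_i)/h_i = 0, -2/3.
  3·m_0 + 12·m_1 + 3·m_2 = 6(Δ_1 - Δ_0) = -4
Natural end conditions: m_0 = m_2 = 0.
Hence m_0 = 0, m_1 = -1/3, m_2 = 0.
On [0, 3], p(x) = -2 + 1/6·x + 0·x² - 1/54·x³.
With x = 9/4: p(9/4) = -235/128.

-1.8359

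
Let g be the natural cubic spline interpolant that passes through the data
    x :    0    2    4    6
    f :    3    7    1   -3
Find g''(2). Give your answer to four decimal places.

Let M_i = g''(x_i). Step sizes h_i = 2, 2, 2; slopes of the chords Δ_i = (y_(i+1) - y_i)/h_i = 2, -3, -2.
  2·M_0 + 8·M_1 + 2·M_2 = 6(Δ_1 - Δ_0) = -30
  2·M_1 + 8·M_2 + 2·M_3 = 6(Δ_2 - Δ_1) = 6
Natural end conditions: M_0 = M_3 = 0.
Hence M_0 = 0, M_1 = -21/5, M_2 = 9/5, M_3 = 0.

-4.2000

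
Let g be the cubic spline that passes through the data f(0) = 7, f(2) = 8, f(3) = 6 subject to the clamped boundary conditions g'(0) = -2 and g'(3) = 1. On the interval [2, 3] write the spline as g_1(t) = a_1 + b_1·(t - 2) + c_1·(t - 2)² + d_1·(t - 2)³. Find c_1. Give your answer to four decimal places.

-3.5000

Put m_i = g'' at the i-th knot. Here h = (2, 1) and Δ = (1/2, -2), so the interior equations h_(i-1)·m_(i-1) + 2(h_(i-1)+h_i)·m_i + h_i·m_(i+1) = 6(Δ_i − Δ_(i-1)) read
  2·m_0 + 6·m_1 + 1·m_2 = 6(Δ_1 - Δ_0) = -15
Clamped end conditions give two more equations: 2h_0·m_0 + h_0·m_1 = 6(Δ_0 - g'(0)) = 15 and h_1·m_1 + 2h_1·m_2 = 6(g'(3) - Δ_1) = 18.
Forward elimination and back-substitution give m_0 = 29/4, m_1 = -7, m_2 = 25/2.
On [2, 3], with g_1(t) = a_1 + b_1·(t - 2) + c_1·(t - 2)² + d_1·(t - 2)³: c_1 = m_1/2 = -7/2, d_1 = (m_2 - m_1)/(6h_1) = 13/4, b_1 = Δ_1 - h_1(2m_1 + m_2)/6 = -7/4.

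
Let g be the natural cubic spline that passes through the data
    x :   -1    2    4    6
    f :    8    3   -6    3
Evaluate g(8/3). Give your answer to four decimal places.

With σ_i denoting the second derivative at x_i, h_i = 3, 2, 2, and Δ_i = (y_(i+1) − y_i)/h_i = -5/3, -9/2, 9/2:
  3·σ_0 + 10·σ_1 + 2·σ_2 = 6(Δ_1 - Δ_0) = -17
  2·σ_1 + 8·σ_2 + 2·σ_3 = 6(Δ_2 - Δ_1) = 54
Natural end conditions: σ_0 = σ_3 = 0.
Forward elimination and back-substitution give σ_0 = 0, σ_1 = -61/19, σ_2 = 287/38, σ_3 = 0.
On [2, 4], g(x) = 3 - 278/57·(x - 2) - 61/38·(x - 2)² + 409/456·(x - 2)³.
With (x - 2) = 2/3: g(8/3) = -1076/1539.

-0.6992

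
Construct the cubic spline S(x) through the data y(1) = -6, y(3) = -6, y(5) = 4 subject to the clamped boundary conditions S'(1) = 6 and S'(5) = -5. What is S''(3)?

13

Let M_i = S''(x_i). Step sizes h_i = 2, 2; slopes of the chords Δ_i = (y_(i+1) - y_i)/h_i = 0, 5.
  2·M_0 + 8·M_1 + 2·M_2 = 6(Δ_1 - Δ_0) = 30
Clamped end conditions give two more equations: 2h_0·M_0 + h_0·M_1 = 6(Δ_0 - S'(1)) = -36 and h_1·M_1 + 2h_1·M_2 = 6(S'(5) - Δ_1) = -60.
Hence M_0 = -31/2, M_1 = 13, M_2 = -43/2.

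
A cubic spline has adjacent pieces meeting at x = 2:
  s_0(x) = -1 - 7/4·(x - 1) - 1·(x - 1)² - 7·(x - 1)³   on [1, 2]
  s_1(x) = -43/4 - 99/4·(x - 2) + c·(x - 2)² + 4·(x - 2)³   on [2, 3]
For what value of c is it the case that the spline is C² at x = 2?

-22

s_0''(x) = -2 - 42·(x - 1), so s_0''(2) = -44. On the right, s_1''(2) = 2c, so c = -22.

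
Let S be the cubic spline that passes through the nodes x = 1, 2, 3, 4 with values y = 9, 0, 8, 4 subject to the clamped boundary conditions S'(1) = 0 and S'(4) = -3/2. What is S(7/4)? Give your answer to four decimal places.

With M_i denoting the second derivative at x_i, h_i = 1, 1, 1, and Δ_i = (y_(i+1) − y_i)/h_i = -9, 8, -4:
  1·M_0 + 4·M_1 + 1·M_2 = 6(Δ_1 - Δ_0) = 102
  1·M_1 + 4·M_2 + 1·M_3 = 6(Δ_2 - Δ_1) = -72
Clamped end conditions give two more equations: 2h_0·M_0 + h_0·M_1 = 6(Δ_0 - S'(1)) = -54 and h_2·M_2 + 2h_2·M_3 = 6(S'(4) - Δ_2) = 15.
Solving the tridiagonal system: M_0 = -253/5, M_1 = 236/5, M_2 = -181/5, M_3 = 128/5.
On [1, 2], S(x) = 9 + 0·(x - 1) - 253/10·(x - 1)² + 163/10·(x - 1)³.
With (x - 1) = 3/4: S(7/4) = 1053/640.

1.6453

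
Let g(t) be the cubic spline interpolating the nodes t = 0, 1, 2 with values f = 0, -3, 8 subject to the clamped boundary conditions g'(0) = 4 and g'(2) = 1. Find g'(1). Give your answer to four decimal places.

Write M_i for g''(x_i). With h_i = 1, 1 and divided differences Δ_i = -3, 11, the continuity of g' gives the tridiagonal system
  1·M_0 + 4·M_1 + 1·M_2 = 6(Δ_1 - Δ_0) = 84
Clamped end conditions give two more equations: 2h_0·M_0 + h_0·M_1 = 6(Δ_0 - g'(0)) = -42 and h_1·M_1 + 2h_1·M_2 = 6(g'(2) - Δ_1) = -60.
Hence M_0 = -87/2, M_1 = 45, M_2 = -105/2.
On [1, 2], g'(t) = b_1 + 2c_1·(t - 1) + 3d_1·(t - 1)² with b_1 = Δ_1 - h_1(2M_1 + M_2)/6 = 19/4, c_1 = M_1/2 = 45/2, d_1 = (M_2 - M_1)/(6h_1) = -65/4. So g'(1) = 19/4.

4.7500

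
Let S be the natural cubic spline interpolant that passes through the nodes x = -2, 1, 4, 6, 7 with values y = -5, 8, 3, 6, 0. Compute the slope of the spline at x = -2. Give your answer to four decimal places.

With M_i denoting the second derivative at x_i, h_i = 3, 3, 2, 1, and Δ_i = (y_(i+1) − y_i)/h_i = 13/3, -5/3, 3/2, -6:
  3·M_0 + 12·M_1 + 3·M_2 = 6(Δ_1 - Δ_0) = -36
  3·M_1 + 10·M_2 + 2·M_3 = 6(Δ_2 - Δ_1) = 19
  2·M_2 + 6·M_3 + 1·M_4 = 6(Δ_3 - Δ_2) = -45
Natural end conditions: M_0 = M_4 = 0.
Forward elimination and back-substitution give M_0 = 0, M_1 = -438/103, M_2 = 516/103, M_3 = -1889/206, M_4 = 0.
On [-2, 1], S'(x) = b_0 + 2c_0·(x + 2) + 3d_0·(x + 2)² with b_0 = Δ_0 - h_0(2M_0 + M_1)/6 = 1996/309, c_0 = M_0/2 = 0, d_0 = (M_1 - M_0)/(6h_0) = -73/309. So S'(-2) = 1996/309.

6.4595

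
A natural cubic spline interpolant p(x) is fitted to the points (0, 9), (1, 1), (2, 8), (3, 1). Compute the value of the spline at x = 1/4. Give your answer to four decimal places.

5.8438

Let σ_i = p''(x_i). Step sizes h_i = 1, 1, 1; slopes of the chords Δ_i = (y_(i+1) - y_i)/h_i = -8, 7, -7.
  1·σ_0 + 4·σ_1 + 1·σ_2 = 6(Δ_1 - Δ_0) = 90
  1·σ_1 + 4·σ_2 + 1·σ_3 = 6(Δ_2 - Δ_1) = -84
Natural end conditions: σ_0 = σ_3 = 0.
Hence σ_0 = 0, σ_1 = 148/5, σ_2 = -142/5, σ_3 = 0.
On [0, 1], p(x) = 9 - 194/15·x + 0·x² + 74/15·x³.
With x = 1/4: p(1/4) = 187/32.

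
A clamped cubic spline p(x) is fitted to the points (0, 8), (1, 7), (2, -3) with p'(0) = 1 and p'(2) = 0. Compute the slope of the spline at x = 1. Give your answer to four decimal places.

-8.5000

Write σ_i for p''(x_i). With h_i = 1, 1 and divided differences Δ_i = -1, -10, the continuity of p' gives the tridiagonal system
  1·σ_0 + 4·σ_1 + 1·σ_2 = 6(Δ_1 - Δ_0) = -54
Clamped end conditions give two more equations: 2h_0·σ_0 + h_0·σ_1 = 6(Δ_0 - p'(0)) = -12 and h_1·σ_1 + 2h_1·σ_2 = 6(p'(2) - Δ_1) = 60.
Solving the tridiagonal system: σ_0 = 7, σ_1 = -26, σ_2 = 43.
On [1, 2], p'(x) = b_1 + 2c_1·(x - 1) + 3d_1·(x - 1)² with b_1 = Δ_1 - h_1(2σ_1 + σ_2)/6 = -17/2, c_1 = σ_1/2 = -13, d_1 = (σ_2 - σ_1)/(6h_1) = 23/2. So p'(1) = -17/2.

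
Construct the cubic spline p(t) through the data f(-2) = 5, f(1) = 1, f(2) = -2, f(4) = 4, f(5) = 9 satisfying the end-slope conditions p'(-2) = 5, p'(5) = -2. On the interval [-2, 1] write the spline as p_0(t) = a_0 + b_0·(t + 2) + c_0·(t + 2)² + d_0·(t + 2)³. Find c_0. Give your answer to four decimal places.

-3.3429

Write M_i for p''(x_i). With h_i = 3, 1, 2, 1 and divided differences Δ_i = -4/3, -3, 3, 5, the continuity of p' gives the tridiagonal system
  3·M_0 + 8·M_1 + 1·M_2 = 6(Δ_1 - Δ_0) = -10
  1·M_1 + 6·M_2 + 2·M_3 = 6(Δ_2 - Δ_1) = 36
  2·M_2 + 6·M_3 + 1·M_4 = 6(Δ_3 - Δ_2) = 12
Clamped end conditions give two more equations: 2h_0·M_0 + h_0·M_1 = 6(Δ_0 - p'(-2)) = -38 and h_3·M_3 + 2h_3·M_4 = 6(p'(5) - Δ_3) = -42.
Solving the tridiagonal system: M_0 = -2447/366, M_1 = 43/61, M_2 = 539/122, M_3 = 268/61, M_4 = -1415/61.
On [-2, 1], with p_0(t) = a_0 + b_0·(t + 2) + c_0·(t + 2)² + d_0·(t + 2)³: c_0 = M_0/2 = -2447/732, d_0 = (M_1 - M_0)/(6h_0) = 2705/6588, b_0 = Δ_0 - h_0(2M_0 + M_1)/6 = 5.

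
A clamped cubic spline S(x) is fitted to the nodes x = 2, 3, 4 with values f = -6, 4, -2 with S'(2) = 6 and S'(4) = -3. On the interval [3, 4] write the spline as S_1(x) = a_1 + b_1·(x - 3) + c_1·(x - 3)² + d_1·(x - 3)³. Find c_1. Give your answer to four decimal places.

Write σ_i for S''(x_i). With h_i = 1, 1 and divided differences Δ_i = 10, -6, the continuity of S' gives the tridiagonal system
  1·σ_0 + 4·σ_1 + 1·σ_2 = 6(Δ_1 - Δ_0) = -96
Clamped end conditions give two more equations: 2h_0·σ_0 + h_0·σ_1 = 6(Δ_0 - S'(2)) = 24 and h_1·σ_1 + 2h_1·σ_2 = 6(S'(4) - Δ_1) = 18.
Forward elimination and back-substitution give σ_0 = 63/2, σ_1 = -39, σ_2 = 57/2.
On [3, 4], with S_1(x) = a_1 + b_1·(x - 3) + c_1·(x - 3)² + d_1·(x - 3)³: c_1 = σ_1/2 = -39/2, d_1 = (σ_2 - σ_1)/(6h_1) = 45/4, b_1 = Δ_1 - h_1(2σ_1 + σ_2)/6 = 9/4.

-19.5000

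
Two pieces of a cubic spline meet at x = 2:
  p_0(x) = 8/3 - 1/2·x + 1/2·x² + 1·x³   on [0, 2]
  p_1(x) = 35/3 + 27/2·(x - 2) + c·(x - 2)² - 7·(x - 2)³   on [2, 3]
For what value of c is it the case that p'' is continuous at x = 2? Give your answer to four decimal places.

6.5000

p_0''(x) = 1 + 6·x, so p_0''(2) = 13. On the right, p_1''(2) = 2c, so c = 13/2.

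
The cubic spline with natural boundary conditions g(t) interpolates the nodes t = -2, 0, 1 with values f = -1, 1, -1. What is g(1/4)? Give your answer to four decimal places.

0.6641

With M_i denoting the second derivative at x_i, h_i = 2, 1, and Δ_i = (y_(i+1) − y_i)/h_i = 1, -2:
  2·M_0 + 6·M_1 + 1·M_2 = 6(Δ_1 - Δ_0) = -18
Natural end conditions: M_0 = M_2 = 0.
Solving: M_0 = 0, M_1 = -3, M_2 = 0.
On [0, 1], g(t) = 1 - 1·t - 3/2·t² + 1/2·t³.
With t = 1/4: g(1/4) = 85/128.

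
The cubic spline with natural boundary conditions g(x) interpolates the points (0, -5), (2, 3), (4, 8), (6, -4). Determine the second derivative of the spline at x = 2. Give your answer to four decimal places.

0.5000

Let M_i = g''(x_i). Step sizes h_i = 2, 2, 2; slopes of the chords Δ_i = (y_(i+1) - y_i)/h_i = 4, 5/2, -6.
  2·M_0 + 8·M_1 + 2·M_2 = 6(Δ_1 - Δ_0) = -9
  2·M_1 + 8·M_2 + 2·M_3 = 6(Δ_2 - Δ_1) = -51
Natural end conditions: M_0 = M_3 = 0.
Solving: M_0 = 0, M_1 = 1/2, M_2 = -13/2, M_3 = 0.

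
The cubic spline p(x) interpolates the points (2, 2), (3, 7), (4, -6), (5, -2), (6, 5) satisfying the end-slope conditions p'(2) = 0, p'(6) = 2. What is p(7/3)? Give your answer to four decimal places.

3.5886

Write M_i for p''(x_i). With h_i = 1, 1, 1, 1 and divided differences Δ_i = 5, -13, 4, 7, the continuity of p' gives the tridiagonal system
  1·M_0 + 4·M_1 + 1·M_2 = 6(Δ_1 - Δ_0) = -108
  1·M_1 + 4·M_2 + 1·M_3 = 6(Δ_2 - Δ_1) = 102
  1·M_2 + 4·M_3 + 1·M_4 = 6(Δ_3 - Δ_2) = 18
Clamped end conditions give two more equations: 2h_0·M_0 + h_0·M_1 = 6(Δ_0 - p'(2)) = 30 and h_3·M_3 + 2h_3·M_4 = 6(p'(6) - Δ_3) = -30.
Hence M_0 = 1061/28, M_1 = -641/14, M_2 = 149/4, M_3 = -17/14, M_4 = -403/28.
On [2, 3], p(x) = 2 + 0·(x - 2) + 1061/56·(x - 2)² - 781/56·(x - 2)³.
With (x - 2) = 1/3: p(7/3) = 2713/756.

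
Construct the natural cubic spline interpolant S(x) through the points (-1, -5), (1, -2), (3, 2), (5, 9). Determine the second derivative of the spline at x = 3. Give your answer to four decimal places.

1.1000

Write M_i for S''(x_i). With h_i = 2, 2, 2 and divided differences Δ_i = 3/2, 2, 7/2, the continuity of S' gives the tridiagonal system
  2·M_0 + 8·M_1 + 2·M_2 = 6(Δ_1 - Δ_0) = 3
  2·M_1 + 8·M_2 + 2·M_3 = 6(Δ_2 - Δ_1) = 9
Natural end conditions: M_0 = M_3 = 0.
Solving: M_0 = 0, M_1 = 1/10, M_2 = 11/10, M_3 = 0.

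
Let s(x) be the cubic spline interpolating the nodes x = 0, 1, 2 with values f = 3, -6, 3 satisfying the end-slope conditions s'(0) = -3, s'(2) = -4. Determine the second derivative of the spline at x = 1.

55

Put M_i = s'' at the i-th knot. Here h = (1, 1) and Δ = (-9, 9), so the interior equations h_(i-1)·M_(i-1) + 2(h_(i-1)+h_i)·M_i + h_i·M_(i+1) = 6(Δ_i − Δ_(i-1)) read
  1·M_0 + 4·M_1 + 1·M_2 = 6(Δ_1 - Δ_0) = 108
Clamped end conditions give two more equations: 2h_0·M_0 + h_0·M_1 = 6(Δ_0 - s'(0)) = -36 and h_1·M_1 + 2h_1·M_2 = 6(s'(2) - Δ_1) = -78.
Hence M_0 = -91/2, M_1 = 55, M_2 = -133/2.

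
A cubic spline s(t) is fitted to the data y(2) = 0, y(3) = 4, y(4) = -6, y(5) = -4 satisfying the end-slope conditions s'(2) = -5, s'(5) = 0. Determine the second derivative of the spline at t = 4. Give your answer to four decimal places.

Put m_i = s'' at the i-th knot. Here h = (1, 1, 1) and Δ = (4, -10, 2), so the interior equations h_(i-1)·m_(i-1) + 2(h_(i-1)+h_i)·m_i + h_i·m_(i+1) = 6(Δ_i − Δ_(i-1)) read
  1·m_0 + 4·m_1 + 1·m_2 = 6(Δ_1 - Δ_0) = -84
  1·m_1 + 4·m_2 + 1·m_3 = 6(Δ_2 - Δ_1) = 72
Clamped end conditions give two more equations: 2h_0·m_0 + h_0·m_1 = 6(Δ_0 - s'(2)) = 54 and h_2·m_2 + 2h_2·m_3 = 6(s'(5) - Δ_2) = -12.
Forward elimination and back-substitution give m_0 = 716/15, m_1 = -622/15, m_2 = 512/15, m_3 = -346/15.

34.1333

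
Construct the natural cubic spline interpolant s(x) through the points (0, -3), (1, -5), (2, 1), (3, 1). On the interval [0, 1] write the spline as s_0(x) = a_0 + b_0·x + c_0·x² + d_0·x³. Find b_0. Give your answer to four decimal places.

Write M_i for s''(x_i). With h_i = 1, 1, 1 and divided differences Δ_i = -2, 6, 0, the continuity of s' gives the tridiagonal system
  1·M_0 + 4·M_1 + 1·M_2 = 6(Δ_1 - Δ_0) = 48
  1·M_1 + 4·M_2 + 1·M_3 = 6(Δ_2 - Δ_1) = -36
Natural end conditions: M_0 = M_3 = 0.
Solving the tridiagonal system: M_0 = 0, M_1 = 76/5, M_2 = -64/5, M_3 = 0.
On [0, 1], with s_0(x) = a_0 + b_0·x + c_0·x² + d_0·x³: c_0 = M_0/2 = 0, d_0 = (M_1 - M_0)/(6h_0) = 38/15, b_0 = Δ_0 - h_0(2M_0 + M_1)/6 = -68/15.

-4.5333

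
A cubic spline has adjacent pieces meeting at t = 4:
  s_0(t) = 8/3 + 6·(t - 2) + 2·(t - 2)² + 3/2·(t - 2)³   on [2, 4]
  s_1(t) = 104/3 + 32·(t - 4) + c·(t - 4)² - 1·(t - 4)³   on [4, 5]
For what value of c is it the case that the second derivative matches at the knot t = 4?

11

s_0''(t) = 4 + 9·(t - 2), so s_0''(4) = 22. On the right, s_1''(4) = 2c, so c = 11.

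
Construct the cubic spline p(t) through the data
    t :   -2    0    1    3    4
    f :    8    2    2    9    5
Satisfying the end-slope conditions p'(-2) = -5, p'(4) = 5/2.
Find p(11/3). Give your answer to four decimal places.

5.4026

Write M_i for p''(x_i). With h_i = 2, 1, 2, 1 and divided differences Δ_i = -3, 0, 7/2, -4, the continuity of p' gives the tridiagonal system
  2·M_0 + 6·M_1 + 1·M_2 = 6(Δ_1 - Δ_0) = 18
  1·M_1 + 6·M_2 + 2·M_3 = 6(Δ_2 - Δ_1) = 21
  2·M_2 + 6·M_3 + 1·M_4 = 6(Δ_3 - Δ_2) = -45
Clamped end conditions give two more equations: 2h_0·M_0 + h_0·M_1 = 6(Δ_0 - p'(-2)) = 12 and h_3·M_3 + 2h_3·M_4 = 6(p'(4) - Δ_3) = 39.
Solving: M_0 = 163/62, M_1 = 23/31, M_2 = 257/31, M_3 = -457/31, M_4 = 833/31.
On [3, 4], p(t) = 9 - 221/62·(t - 3) - 457/62·(t - 3)² + 215/31·(t - 3)³.
With (t - 3) = 2/3: p(11/3) = 4522/837.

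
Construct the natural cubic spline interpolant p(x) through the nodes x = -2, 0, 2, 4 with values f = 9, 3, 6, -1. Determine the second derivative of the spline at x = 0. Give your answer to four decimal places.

4.6000

Let m_i = p''(x_i). Step sizes h_i = 2, 2, 2; slopes of the chords Δ_i = (y_(i+1) - y_i)/h_i = -3, 3/2, -7/2.
  2·m_0 + 8·m_1 + 2·m_2 = 6(Δ_1 - Δ_0) = 27
  2·m_1 + 8·m_2 + 2·m_3 = 6(Δ_2 - Δ_1) = -30
Natural end conditions: m_0 = m_3 = 0.
Forward elimination and back-substitution give m_0 = 0, m_1 = 23/5, m_2 = -49/10, m_3 = 0.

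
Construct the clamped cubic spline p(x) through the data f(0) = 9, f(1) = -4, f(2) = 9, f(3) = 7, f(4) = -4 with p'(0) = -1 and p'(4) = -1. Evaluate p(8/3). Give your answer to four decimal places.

Put M_i = p'' at the i-th knot. Here h = (1, 1, 1, 1) and Δ = (-13, 13, -2, -11), so the interior equations h_(i-1)·M_(i-1) + 2(h_(i-1)+h_i)·M_i + h_i·M_(i+1) = 6(Δ_i − Δ_(i-1)) read
  1·M_0 + 4·M_1 + 1·M_2 = 6(Δ_1 - Δ_0) = 156
  1·M_1 + 4·M_2 + 1·M_3 = 6(Δ_2 - Δ_1) = -90
  1·M_2 + 4·M_3 + 1·M_4 = 6(Δ_3 - Δ_2) = -54
Clamped end conditions give two more equations: 2h_0·M_0 + h_0·M_1 = 6(Δ_0 - p'(0)) = -72 and h_3·M_3 + 2h_3·M_4 = 6(p'(4) - Δ_3) = 60.
Forward elimination and back-substitution give M_0 = -1917/28, M_1 = 909/14, M_2 = -141/4, M_3 = -195/14, M_4 = 1035/28.
On [2, 3], p(x) = 9 + 169/14·(x - 2) - 141/8·(x - 2)² + 199/56·(x - 2)³.
With (x - 2) = 2/3: p(8/3) = 3881/378.

10.2672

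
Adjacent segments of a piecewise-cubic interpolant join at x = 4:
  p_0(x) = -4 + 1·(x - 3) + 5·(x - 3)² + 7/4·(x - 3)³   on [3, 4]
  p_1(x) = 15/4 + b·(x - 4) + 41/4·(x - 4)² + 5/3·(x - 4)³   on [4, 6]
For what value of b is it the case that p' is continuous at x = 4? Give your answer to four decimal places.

16.2500

p_0'(x) = 1 + 10·(x - 3) + 21/4·(x - 3)², so p_0'(4) = 65/4. On the right, p_1'(4) = b, so b = 65/4.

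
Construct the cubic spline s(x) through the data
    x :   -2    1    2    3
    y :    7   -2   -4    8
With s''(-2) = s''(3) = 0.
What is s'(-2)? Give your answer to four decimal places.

-2.0323

Let M_i = s''(x_i). Step sizes h_i = 3, 1, 1; slopes of the chords Δ_i = (y_(i+1) - y_i)/h_i = -3, -2, 12.
  3·M_0 + 8·M_1 + 1·M_2 = 6(Δ_1 - Δ_0) = 6
  1·M_1 + 4·M_2 + 1·M_3 = 6(Δ_2 - Δ_1) = 84
Natural end conditions: M_0 = M_3 = 0.
Solving: M_0 = 0, M_1 = -60/31, M_2 = 666/31, M_3 = 0.
On [-2, 1], s'(x) = b_0 + 2c_0·(x + 2) + 3d_0·(x + 2)² with b_0 = Δ_0 - h_0(2M_0 + M_1)/6 = -63/31, c_0 = M_0/2 = 0, d_0 = (M_1 - M_0)/(6h_0) = -10/93. So s'(-2) = -63/31.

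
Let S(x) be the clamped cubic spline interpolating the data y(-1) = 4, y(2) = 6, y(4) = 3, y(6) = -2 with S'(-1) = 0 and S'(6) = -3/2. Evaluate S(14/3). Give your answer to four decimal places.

Write m_i for S''(x_i). With h_i = 3, 2, 2 and divided differences Δ_i = 2/3, -3/2, -5/2, the continuity of S' gives the tridiagonal system
  3·m_0 + 10·m_1 + 2·m_2 = 6(Δ_1 - Δ_0) = -13
  2·m_1 + 8·m_2 + 2·m_3 = 6(Δ_2 - Δ_1) = -6
Clamped end conditions give two more equations: 2h_0·m_0 + h_0·m_1 = 6(Δ_0 - S'(-1)) = 4 and h_2·m_2 + 2h_2·m_3 = 6(S'(6) - Δ_2) = 6.
Solving: m_0 = 161/111, m_1 = -58/37, m_2 = -31/37, m_3 = 71/37.
On [4, 6], S(x) = 3 - 191/74·(x - 4) - 31/74·(x - 4)² + 17/74·(x - 4)³.
With (x - 4) = 2/3: S(14/3) = 1160/999.

1.1612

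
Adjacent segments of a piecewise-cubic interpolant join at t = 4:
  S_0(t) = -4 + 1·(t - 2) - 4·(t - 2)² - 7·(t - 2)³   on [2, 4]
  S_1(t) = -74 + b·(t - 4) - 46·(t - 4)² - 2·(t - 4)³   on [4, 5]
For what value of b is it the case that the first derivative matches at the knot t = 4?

-99

S_0'(t) = 1 - 8·(t - 2) - 21·(t - 2)², so S_0'(4) = -99. On the right, S_1'(4) = b, so b = -99.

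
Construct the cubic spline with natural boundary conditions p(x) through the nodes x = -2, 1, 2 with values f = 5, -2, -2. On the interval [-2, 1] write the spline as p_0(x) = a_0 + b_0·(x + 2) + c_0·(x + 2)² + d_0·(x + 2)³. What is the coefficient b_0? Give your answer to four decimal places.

With M_i denoting the second derivative at x_i, h_i = 3, 1, and Δ_i = (y_(i+1) − y_i)/h_i = -7/3, 0:
  3·M_0 + 8·M_1 + 1·M_2 = 6(Δ_1 - Δ_0) = 14
Natural end conditions: M_0 = M_2 = 0.
Solving the tridiagonal system: M_0 = 0, M_1 = 7/4, M_2 = 0.
On [-2, 1], with p_0(x) = a_0 + b_0·(x + 2) + c_0·(x + 2)² + d_0·(x + 2)³: c_0 = M_0/2 = 0, d_0 = (M_1 - M_0)/(6h_0) = 7/72, b_0 = Δ_0 - h_0(2M_0 + M_1)/6 = -77/24.

-3.2083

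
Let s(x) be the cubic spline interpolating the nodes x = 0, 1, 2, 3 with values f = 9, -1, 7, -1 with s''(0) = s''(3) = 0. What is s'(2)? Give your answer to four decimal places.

With M_i denoting the second derivative at x_i, h_i = 1, 1, 1, and Δ_i = (y_(i+1) − y_i)/h_i = -10, 8, -8:
  1·M_0 + 4·M_1 + 1·M_2 = 6(Δ_1 - Δ_0) = 108
  1·M_1 + 4·M_2 + 1·M_3 = 6(Δ_2 - Δ_1) = -96
Natural end conditions: M_0 = M_3 = 0.
Solving: M_0 = 0, M_1 = 176/5, M_2 = -164/5, M_3 = 0.
On [2, 3], s'(x) = b_2 + 2c_2·(x - 2) + 3d_2·(x - 2)² with b_2 = Δ_2 - h_2(2M_2 + M_3)/6 = 44/15, c_2 = M_2/2 = -82/5, d_2 = (M_3 - M_2)/(6h_2) = 82/15. So s'(2) = 44/15.

2.9333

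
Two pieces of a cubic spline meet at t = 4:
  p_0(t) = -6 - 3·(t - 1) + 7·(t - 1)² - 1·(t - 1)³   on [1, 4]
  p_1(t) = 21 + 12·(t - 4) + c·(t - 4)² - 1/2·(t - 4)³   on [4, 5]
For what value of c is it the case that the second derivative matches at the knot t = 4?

p_0''(t) = 14 - 6·(t - 1), so p_0''(4) = -4. On the right, p_1''(4) = 2c, so c = -2.

-2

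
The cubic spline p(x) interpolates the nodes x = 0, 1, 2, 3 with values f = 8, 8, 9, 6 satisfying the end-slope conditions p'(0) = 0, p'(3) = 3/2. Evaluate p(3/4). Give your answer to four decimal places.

Put m_i = p'' at the i-th knot. Here h = (1, 1, 1) and Δ = (0, 1, -3), so the interior equations h_(i-1)·m_(i-1) + 2(h_(i-1)+h_i)·m_i + h_i·m_(i+1) = 6(Δ_i − Δ_(i-1)) read
  1·m_0 + 4·m_1 + 1·m_2 = 6(Δ_1 - Δ_0) = 6
  1·m_1 + 4·m_2 + 1·m_3 = 6(Δ_2 - Δ_1) = -24
Clamped end conditions give two more equations: 2h_0·m_0 + h_0·m_1 = 6(Δ_0 - p'(0)) = 0 and h_2·m_2 + 2h_2·m_3 = 6(p'(3) - Δ_2) = 27.
Forward elimination and back-substitution give m_0 = -13/5, m_1 = 26/5, m_2 = -61/5, m_3 = 98/5.
On [0, 1], p(x) = 8 + 0·x - 13/10·x² + 13/10·x³.
With x = 3/4: p(3/4) = 5003/640.

7.8172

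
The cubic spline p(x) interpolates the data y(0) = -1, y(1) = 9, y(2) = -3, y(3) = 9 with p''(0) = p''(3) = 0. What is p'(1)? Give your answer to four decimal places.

With M_i denoting the second derivative at x_i, h_i = 1, 1, 1, and Δ_i = (y_(i+1) − y_i)/h_i = 10, -12, 12:
  1·M_0 + 4·M_1 + 1·M_2 = 6(Δ_1 - Δ_0) = -132
  1·M_1 + 4·M_2 + 1·M_3 = 6(Δ_2 - Δ_1) = 144
Natural end conditions: M_0 = M_3 = 0.
Solving: M_0 = 0, M_1 = -224/5, M_2 = 236/5, M_3 = 0.
On [1, 2], p'(x) = b_1 + 2c_1·(x - 1) + 3d_1·(x - 1)² with b_1 = Δ_1 - h_1(2M_1 + M_2)/6 = -74/15, c_1 = M_1/2 = -112/5, d_1 = (M_2 - M_1)/(6h_1) = 46/3. So p'(1) = -74/15.

-4.9333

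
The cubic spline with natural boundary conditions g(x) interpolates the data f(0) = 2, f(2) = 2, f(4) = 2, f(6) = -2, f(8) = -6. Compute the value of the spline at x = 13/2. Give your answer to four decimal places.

-3.0938

Put M_i = g'' at the i-th knot. Here h = (2, 2, 2, 2) and Δ = (0, 0, -2, -2), so the interior equations h_(i-1)·M_(i-1) + 2(h_(i-1)+h_i)·M_i + h_i·M_(i+1) = 6(Δ_i − Δ_(i-1)) read
  2·M_0 + 8·M_1 + 2·M_2 = 6(Δ_1 - Δ_0) = 0
  2·M_1 + 8·M_2 + 2·M_3 = 6(Δ_2 - Δ_1) = -12
  2·M_2 + 8·M_3 + 2·M_4 = 6(Δ_3 - Δ_2) = 0
Natural end conditions: M_0 = M_4 = 0.
Solving the tridiagonal system: M_0 = 0, M_1 = 3/7, M_2 = -12/7, M_3 = 3/7, M_4 = 0.
On [6, 8], g(x) = -2 - 16/7·(x - 6) + 3/14·(x - 6)² - 1/28·(x - 6)³.
With (x - 6) = 1/2: g(13/2) = -99/32.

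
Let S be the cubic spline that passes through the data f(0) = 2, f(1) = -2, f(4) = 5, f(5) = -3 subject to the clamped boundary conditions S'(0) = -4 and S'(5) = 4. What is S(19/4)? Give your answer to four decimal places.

-2.7582

With M_i denoting the second derivative at x_i, h_i = 1, 3, 1, and Δ_i = (y_(i+1) − y_i)/h_i = -4, 7/3, -8:
  1·M_0 + 8·M_1 + 3·M_2 = 6(Δ_1 - Δ_0) = 38
  3·M_1 + 8·M_2 + 1·M_3 = 6(Δ_2 - Δ_1) = -62
Clamped end conditions give two more equations: 2h_0·M_0 + h_0·M_1 = 6(Δ_0 - S'(0)) = 0 and h_2·M_2 + 2h_2·M_3 = 6(S'(5) - Δ_2) = 72.
Solving: M_0 = -386/63, M_1 = 772/63, M_2 = -1132/63, M_3 = 2834/63.
On [4, 5], S(x) = 5 - 599/63·(x - 4) - 566/63·(x - 4)² + 661/63·(x - 4)³.
With (x - 4) = 3/4: S(19/4) = -3707/1344.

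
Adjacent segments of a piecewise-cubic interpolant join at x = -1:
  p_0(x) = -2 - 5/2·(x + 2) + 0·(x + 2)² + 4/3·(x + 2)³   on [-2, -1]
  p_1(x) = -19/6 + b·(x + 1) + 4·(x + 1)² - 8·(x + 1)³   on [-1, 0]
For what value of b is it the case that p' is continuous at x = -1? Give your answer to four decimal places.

1.5000

p_0'(x) = -5/2 + 0·(x + 2) + 4·(x + 2)², so p_0'(-1) = 3/2. On the right, p_1'(-1) = b, so b = 3/2.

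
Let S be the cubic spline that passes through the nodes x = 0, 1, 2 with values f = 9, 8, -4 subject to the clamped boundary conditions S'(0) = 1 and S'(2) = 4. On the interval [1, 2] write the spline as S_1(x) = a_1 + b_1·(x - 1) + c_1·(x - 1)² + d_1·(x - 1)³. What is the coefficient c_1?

With M_i denoting the second derivative at x_i, h_i = 1, 1, and Δ_i = (y_(i+1) − y_i)/h_i = -1, -12:
  1·M_0 + 4·M_1 + 1·M_2 = 6(Δ_1 - Δ_0) = -66
Clamped end conditions give two more equations: 2h_0·M_0 + h_0·M_1 = 6(Δ_0 - S'(0)) = -12 and h_1·M_1 + 2h_1·M_2 = 6(S'(2) - Δ_1) = 96.
Solving: M_0 = 12, M_1 = -36, M_2 = 66.
On [1, 2], with S_1(x) = a_1 + b_1·(x - 1) + c_1·(x - 1)² + d_1·(x - 1)³: c_1 = M_1/2 = -18, d_1 = (M_2 - M_1)/(6h_1) = 17, b_1 = Δ_1 - h_1(2M_1 + M_2)/6 = -11.

-18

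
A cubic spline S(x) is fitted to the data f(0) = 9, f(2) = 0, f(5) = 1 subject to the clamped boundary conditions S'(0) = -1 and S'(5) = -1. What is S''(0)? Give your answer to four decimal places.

Write M_i for S''(x_i). With h_i = 2, 3 and divided differences Δ_i = -9/2, 1/3, the continuity of S' gives the tridiagonal system
  2·M_0 + 10·M_1 + 3·M_2 = 6(Δ_1 - Δ_0) = 29
Clamped end conditions give two more equations: 2h_0·M_0 + h_0·M_1 = 6(Δ_0 - S'(0)) = -21 and h_1·M_1 + 2h_1·M_2 = 6(S'(5) - Δ_1) = -8.
Forward elimination and back-substitution give M_0 = -163/20, M_1 = 29/5, M_2 = -127/30.

-8.1500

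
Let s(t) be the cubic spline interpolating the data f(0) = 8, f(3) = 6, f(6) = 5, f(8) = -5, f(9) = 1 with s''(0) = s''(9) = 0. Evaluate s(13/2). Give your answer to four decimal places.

Put M_i = s'' at the i-th knot. Here h = (3, 3, 2, 1) and Δ = (-2/3, -1/3, -5, 6), so the interior equations h_(i-1)·M_(i-1) + 2(h_(i-1)+h_i)·M_i + h_i·M_(i+1) = 6(Δ_i − Δ_(i-1)) read
  3·M_0 + 12·M_1 + 3·M_2 = 6(Δ_1 - Δ_0) = 2
  3·M_1 + 10·M_2 + 2·M_3 = 6(Δ_2 - Δ_1) = -28
  2·M_2 + 6·M_3 + 1·M_4 = 6(Δ_3 - Δ_2) = 66
Natural end conditions: M_0 = M_4 = 0.
Solving the tridiagonal system: M_0 = 0, M_1 = 506/309, M_2 = -606/103, M_3 = 1335/103, M_4 = 0.
On [6, 8], s(t) = 5 - 556/103·(t - 6) - 303/103·(t - 6)² + 647/412·(t - 6)³.
With (t - 6) = 1/2: s(13/2) = 5807/3296.

1.7618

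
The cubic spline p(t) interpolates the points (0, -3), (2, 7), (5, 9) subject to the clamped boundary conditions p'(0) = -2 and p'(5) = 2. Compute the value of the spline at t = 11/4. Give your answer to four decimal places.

Write M_i for p''(x_i). With h_i = 2, 3 and divided differences Δ_i = 5, 2/3, the continuity of p' gives the tridiagonal system
  2·M_0 + 10·M_1 + 3·M_2 = 6(Δ_1 - Δ_0) = -26
Clamped end conditions give two more equations: 2h_0·M_0 + h_0·M_1 = 6(Δ_0 - p'(0)) = 42 and h_1·M_1 + 2h_1·M_2 = 6(p'(5) - Δ_1) = 8.
Solving: M_0 = 139/10, M_1 = -34/5, M_2 = 71/15.
On [2, 5], p(t) = 7 + 51/10·(t - 2) - 17/5·(t - 2)² + 173/270·(t - 2)³.
With (t - 2) = 3/4: p(11/4) = 5877/640.

9.1828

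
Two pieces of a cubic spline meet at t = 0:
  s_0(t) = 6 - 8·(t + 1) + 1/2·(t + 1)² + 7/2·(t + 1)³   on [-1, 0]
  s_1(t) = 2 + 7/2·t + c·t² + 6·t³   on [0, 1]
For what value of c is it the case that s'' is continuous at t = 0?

11

s_0''(t) = 1 + 21·(t + 1), so s_0''(0) = 22. On the right, s_1''(0) = 2c, so c = 11.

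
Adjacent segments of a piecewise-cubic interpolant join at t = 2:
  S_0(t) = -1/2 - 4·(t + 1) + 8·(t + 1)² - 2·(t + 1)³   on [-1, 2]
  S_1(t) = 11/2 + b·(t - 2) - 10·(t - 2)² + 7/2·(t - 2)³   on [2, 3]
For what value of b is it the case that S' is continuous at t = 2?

S_0'(t) = -4 + 16·(t + 1) - 6·(t + 1)², so S_0'(2) = -10. On the right, S_1'(2) = b, so b = -10.

-10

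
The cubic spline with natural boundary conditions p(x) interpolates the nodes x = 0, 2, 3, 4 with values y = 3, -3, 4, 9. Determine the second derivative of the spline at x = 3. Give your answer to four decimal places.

-5.7391

Put M_i = p'' at the i-th knot. Here h = (2, 1, 1) and Δ = (-3, 7, 5), so the interior equations h_(i-1)·M_(i-1) + 2(h_(i-1)+h_i)·M_i + h_i·M_(i+1) = 6(Δ_i − Δ_(i-1)) read
  2·M_0 + 6·M_1 + 1·M_2 = 6(Δ_1 - Δ_0) = 60
  1·M_1 + 4·M_2 + 1·M_3 = 6(Δ_2 - Δ_1) = -12
Natural end conditions: M_0 = M_3 = 0.
Hence M_0 = 0, M_1 = 252/23, M_2 = -132/23, M_3 = 0.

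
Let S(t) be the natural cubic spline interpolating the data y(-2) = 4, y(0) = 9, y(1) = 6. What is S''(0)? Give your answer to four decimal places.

Put m_i = S'' at the i-th knot. Here h = (2, 1) and Δ = (5/2, -3), so the interior equations h_(i-1)·m_(i-1) + 2(h_(i-1)+h_i)·m_i + h_i·m_(i+1) = 6(Δ_i − Δ_(i-1)) read
  2·m_0 + 6·m_1 + 1·m_2 = 6(Δ_1 - Δ_0) = -33
Natural end conditions: m_0 = m_2 = 0.
Hence m_0 = 0, m_1 = -11/2, m_2 = 0.

-5.5000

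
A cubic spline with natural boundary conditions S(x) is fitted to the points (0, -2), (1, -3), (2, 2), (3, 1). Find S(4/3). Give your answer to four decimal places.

-1.4815

Write M_i for S''(x_i). With h_i = 1, 1, 1 and divided differences Δ_i = -1, 5, -1, the continuity of S' gives the tridiagonal system
  1·M_0 + 4·M_1 + 1·M_2 = 6(Δ_1 - Δ_0) = 36
  1·M_1 + 4·M_2 + 1·M_3 = 6(Δ_2 - Δ_1) = -36
Natural end conditions: M_0 = M_3 = 0.
Forward elimination and back-substitution give M_0 = 0, M_1 = 12, M_2 = -12, M_3 = 0.
On [1, 2], S(x) = -3 + 3·(x - 1) + 6·(x - 1)² - 4·(x - 1)³.
With (x - 1) = 1/3: S(4/3) = -40/27.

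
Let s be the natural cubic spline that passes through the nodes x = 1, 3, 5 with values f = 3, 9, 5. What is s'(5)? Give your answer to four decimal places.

-3.2500

Write σ_i for s''(x_i). With h_i = 2, 2 and divided differences Δ_i = 3, -2, the continuity of s' gives the tridiagonal system
  2·σ_0 + 8·σ_1 + 2·σ_2 = 6(Δ_1 - Δ_0) = -30
Natural end conditions: σ_0 = σ_2 = 0.
Hence σ_0 = 0, σ_1 = -15/4, σ_2 = 0.
On [3, 5], s'(x) = b_1 + 2c_1·(x - 3) + 3d_1·(x - 3)² with b_1 = Δ_1 - h_1(2σ_1 + σ_2)/6 = 1/2, c_1 = σ_1/2 = -15/8, d_1 = (σ_2 - σ_1)/(6h_1) = 5/16. So s'(5) = -13/4.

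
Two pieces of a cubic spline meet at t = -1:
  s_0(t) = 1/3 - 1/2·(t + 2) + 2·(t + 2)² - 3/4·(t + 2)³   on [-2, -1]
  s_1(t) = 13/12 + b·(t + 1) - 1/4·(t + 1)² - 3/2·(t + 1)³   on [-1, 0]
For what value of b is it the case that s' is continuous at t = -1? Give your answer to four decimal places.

1.2500

s_0'(t) = -1/2 + 4·(t + 2) - 9/4·(t + 2)², so s_0'(-1) = 5/4. On the right, s_1'(-1) = b, so b = 5/4.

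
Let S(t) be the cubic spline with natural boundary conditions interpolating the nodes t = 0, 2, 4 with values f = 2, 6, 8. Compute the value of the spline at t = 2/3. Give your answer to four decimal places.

3.4815

Put m_i = S'' at the i-th knot. Here h = (2, 2) and Δ = (2, 1), so the interior equations h_(i-1)·m_(i-1) + 2(h_(i-1)+h_i)·m_i + h_i·m_(i+1) = 6(Δ_i − Δ_(i-1)) read
  2·m_0 + 8·m_1 + 2·m_2 = 6(Δ_1 - Δ_0) = -6
Natural end conditions: m_0 = m_2 = 0.
Forward elimination and back-substitution give m_0 = 0, m_1 = -3/4, m_2 = 0.
On [0, 2], S(t) = 2 + 9/4·t + 0·t² - 1/16·t³.
With t = 2/3: S(2/3) = 94/27.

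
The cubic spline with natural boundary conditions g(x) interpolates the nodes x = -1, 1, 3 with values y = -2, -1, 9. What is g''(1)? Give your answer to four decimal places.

3.3750

With M_i denoting the second derivative at x_i, h_i = 2, 2, and Δ_i = (y_(i+1) − y_i)/h_i = 1/2, 5:
  2·M_0 + 8·M_1 + 2·M_2 = 6(Δ_1 - Δ_0) = 27
Natural end conditions: M_0 = M_2 = 0.
Forward elimination and back-substitution give M_0 = 0, M_1 = 27/8, M_2 = 0.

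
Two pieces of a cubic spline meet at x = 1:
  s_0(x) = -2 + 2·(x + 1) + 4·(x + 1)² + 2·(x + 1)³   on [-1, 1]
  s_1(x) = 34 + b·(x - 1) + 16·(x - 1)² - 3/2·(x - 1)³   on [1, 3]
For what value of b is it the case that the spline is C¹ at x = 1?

42

s_0'(x) = 2 + 8·(x + 1) + 6·(x + 1)², so s_0'(1) = 42. On the right, s_1'(1) = b, so b = 42.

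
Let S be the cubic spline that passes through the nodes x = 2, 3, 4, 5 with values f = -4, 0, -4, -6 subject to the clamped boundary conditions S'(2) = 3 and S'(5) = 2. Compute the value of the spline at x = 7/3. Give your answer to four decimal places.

Write σ_i for S''(x_i). With h_i = 1, 1, 1 and divided differences Δ_i = 4, -4, -2, the continuity of S' gives the tridiagonal system
  1·σ_0 + 4·σ_1 + 1·σ_2 = 6(Δ_1 - Δ_0) = -48
  1·σ_1 + 4·σ_2 + 1·σ_3 = 6(Δ_2 - Δ_1) = 12
Clamped end conditions give two more equations: 2h_0·σ_0 + h_0·σ_1 = 6(Δ_0 - S'(2)) = 6 and h_2·σ_2 + 2h_2·σ_3 = 6(S'(5) - Δ_2) = 24.
Solving the tridiagonal system: σ_0 = 164/15, σ_1 = -238/15, σ_2 = 68/15, σ_3 = 146/15.
On [2, 3], S(x) = -4 + 3·(x - 2) + 82/15·(x - 2)² - 67/15·(x - 2)³.
With (x - 2) = 1/3: S(7/3) = -1036/405.

-2.5580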